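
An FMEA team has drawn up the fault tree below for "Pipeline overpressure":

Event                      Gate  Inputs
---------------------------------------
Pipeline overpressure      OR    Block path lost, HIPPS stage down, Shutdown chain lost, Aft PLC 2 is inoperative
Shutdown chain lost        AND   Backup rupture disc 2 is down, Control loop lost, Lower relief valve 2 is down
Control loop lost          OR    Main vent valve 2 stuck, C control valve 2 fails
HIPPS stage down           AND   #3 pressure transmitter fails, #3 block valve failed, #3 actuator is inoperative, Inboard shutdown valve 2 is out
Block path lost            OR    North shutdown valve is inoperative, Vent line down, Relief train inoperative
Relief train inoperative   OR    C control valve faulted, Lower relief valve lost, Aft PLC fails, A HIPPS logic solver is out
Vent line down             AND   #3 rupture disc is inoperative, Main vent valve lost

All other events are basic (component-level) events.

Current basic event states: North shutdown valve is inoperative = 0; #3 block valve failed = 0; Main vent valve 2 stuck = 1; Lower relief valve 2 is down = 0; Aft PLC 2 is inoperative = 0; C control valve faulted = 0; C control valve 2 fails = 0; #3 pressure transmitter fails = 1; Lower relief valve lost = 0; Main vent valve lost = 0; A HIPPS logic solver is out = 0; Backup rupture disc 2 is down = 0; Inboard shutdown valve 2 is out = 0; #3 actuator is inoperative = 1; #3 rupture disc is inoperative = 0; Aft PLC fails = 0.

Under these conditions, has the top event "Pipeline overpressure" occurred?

No

Vent line down [AND]: #3 rupture disc is inoperative=not, Main vent valve lost=not → not all inputs occur → does not occur.
Relief train inoperative [OR]: C control valve faulted=not, Lower relief valve lost=not, Aft PLC fails=not, A HIPPS logic solver is out=not → no input occurs → does not occur.
Block path lost [OR]: North shutdown valve is inoperative=not, Vent line down=not, Relief train inoperative=not → no input occurs → does not occur.
HIPPS stage down [AND]: #3 pressure transmitter fails=occurs, #3 block valve failed=not, #3 actuator is inoperative=occurs, Inboard shutdown valve 2 is out=not → not all inputs occur → does not occur.
Control loop lost [OR]: Main vent valve 2 stuck=occurs, C control valve 2 fails=not → at least one input occurs → occurs.
Shutdown chain lost [AND]: Backup rupture disc 2 is down=not, Control loop lost=occurs, Lower relief valve 2 is down=not → not all inputs occur → does not occur.
Pipeline overpressure [OR]: Block path lost=not, HIPPS stage down=not, Shutdown chain lost=not, Aft PLC 2 is inoperative=not → no input occurs → does not occur.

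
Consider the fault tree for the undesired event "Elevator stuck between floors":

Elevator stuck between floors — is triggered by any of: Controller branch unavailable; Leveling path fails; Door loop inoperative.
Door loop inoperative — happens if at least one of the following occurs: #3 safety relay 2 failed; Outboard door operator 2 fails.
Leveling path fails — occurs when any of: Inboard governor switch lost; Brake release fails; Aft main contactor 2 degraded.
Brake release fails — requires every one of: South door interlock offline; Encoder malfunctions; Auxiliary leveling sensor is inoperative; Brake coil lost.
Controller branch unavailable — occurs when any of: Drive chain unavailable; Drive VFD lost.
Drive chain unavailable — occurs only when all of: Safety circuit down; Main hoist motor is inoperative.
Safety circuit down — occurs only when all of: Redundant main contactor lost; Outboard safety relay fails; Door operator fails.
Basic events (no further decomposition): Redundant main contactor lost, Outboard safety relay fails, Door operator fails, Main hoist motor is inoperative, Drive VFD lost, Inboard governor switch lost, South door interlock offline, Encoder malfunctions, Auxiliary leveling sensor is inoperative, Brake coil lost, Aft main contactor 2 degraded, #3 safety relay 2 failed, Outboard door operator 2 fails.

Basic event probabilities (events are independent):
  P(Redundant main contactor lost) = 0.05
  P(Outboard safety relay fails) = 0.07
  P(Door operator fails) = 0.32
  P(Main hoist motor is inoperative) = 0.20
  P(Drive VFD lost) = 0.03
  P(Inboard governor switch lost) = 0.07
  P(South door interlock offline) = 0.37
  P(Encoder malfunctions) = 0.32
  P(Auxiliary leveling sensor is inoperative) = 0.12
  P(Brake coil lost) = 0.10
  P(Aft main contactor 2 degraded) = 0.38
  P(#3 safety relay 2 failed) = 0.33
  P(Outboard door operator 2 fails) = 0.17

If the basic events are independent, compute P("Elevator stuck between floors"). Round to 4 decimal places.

P(Safety circuit down) [AND] = 0.05 × 0.07 × 0.32 = 0.001120
P(Drive chain unavailable) [AND] = 0.001120 × 0.20 = 0.000224
P(Controller branch unavailable) [OR] = 1 − (1−0.000224) × (1−0.03) = 0.030217
P(Brake release fails) [AND] = 0.37 × 0.32 × 0.12 × 0.10 = 0.001421
P(Leveling path fails) [OR] = 1 − (1−0.07) × (1−0.001421) × (1−0.38) = 0.424219
P(Door loop inoperative) [OR] = 1 − (1−0.33) × (1−0.17) = 0.443900
P(Elevator stuck between floors) [OR] = 1 − (1−0.030217) × (1−0.424219) × (1−0.443900) = 0.689483
Rounded to 4 decimal places: P(Elevator stuck between floors) ≈ 0.6895.

0.6895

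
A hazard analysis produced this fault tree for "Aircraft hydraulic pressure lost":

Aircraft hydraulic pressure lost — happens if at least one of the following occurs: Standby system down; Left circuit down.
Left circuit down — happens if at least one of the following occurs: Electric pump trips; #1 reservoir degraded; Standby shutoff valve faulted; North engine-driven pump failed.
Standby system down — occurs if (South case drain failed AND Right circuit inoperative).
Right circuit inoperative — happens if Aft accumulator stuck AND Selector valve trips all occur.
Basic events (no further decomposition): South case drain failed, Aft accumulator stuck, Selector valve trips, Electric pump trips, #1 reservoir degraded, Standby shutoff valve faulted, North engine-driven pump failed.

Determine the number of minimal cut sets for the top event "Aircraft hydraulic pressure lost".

5

Right circuit inoperative [AND]: one cut set from each child combined → 1 × 1 = 1 cut set(s).
Standby system down [AND]: one cut set from each child combined → 1 × 1 = 1 cut set(s).
Left circuit down [OR]: union of children's cut sets → 4 cut set(s).
Aircraft hydraulic pressure lost [OR]: union of children's cut sets → 5 cut set(s).
Minimal cut sets: {Aft accumulator stuck, Selector valve trips, South case drain failed}; {Electric pump trips}; {#1 reservoir degraded}; {Standby shutoff valve faulted}; {North engine-driven pump failed}.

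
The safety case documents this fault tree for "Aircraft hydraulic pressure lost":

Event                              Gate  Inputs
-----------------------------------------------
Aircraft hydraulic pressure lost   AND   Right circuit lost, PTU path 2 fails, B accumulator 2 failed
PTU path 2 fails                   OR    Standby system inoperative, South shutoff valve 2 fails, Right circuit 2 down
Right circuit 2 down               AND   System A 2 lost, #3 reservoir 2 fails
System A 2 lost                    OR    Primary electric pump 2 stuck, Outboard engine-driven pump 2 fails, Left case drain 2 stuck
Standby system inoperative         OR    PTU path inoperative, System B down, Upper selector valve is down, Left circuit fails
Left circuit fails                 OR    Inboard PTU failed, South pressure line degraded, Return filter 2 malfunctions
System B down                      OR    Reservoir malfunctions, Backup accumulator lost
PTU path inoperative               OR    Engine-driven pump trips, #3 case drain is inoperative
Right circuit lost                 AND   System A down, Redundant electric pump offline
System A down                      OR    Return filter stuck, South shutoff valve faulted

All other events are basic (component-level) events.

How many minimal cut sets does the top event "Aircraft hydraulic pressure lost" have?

24

System A down [OR]: union of children's cut sets → 2 cut set(s).
Right circuit lost [AND]: one cut set from each child combined → 2 × 1 = 2 cut set(s).
PTU path inoperative [OR]: union of children's cut sets → 2 cut set(s).
System B down [OR]: union of children's cut sets → 2 cut set(s).
Left circuit fails [OR]: union of children's cut sets → 3 cut set(s).
Standby system inoperative [OR]: union of children's cut sets → 8 cut set(s).
System A 2 lost [OR]: union of children's cut sets → 3 cut set(s).
Right circuit 2 down [AND]: one cut set from each child combined → 3 × 1 = 3 cut set(s).
PTU path 2 fails [OR]: union of children's cut sets → 12 cut set(s).
Aircraft hydraulic pressure lost [AND]: one cut set from each child combined → 2 × 12 × 1 = 24 cut set(s).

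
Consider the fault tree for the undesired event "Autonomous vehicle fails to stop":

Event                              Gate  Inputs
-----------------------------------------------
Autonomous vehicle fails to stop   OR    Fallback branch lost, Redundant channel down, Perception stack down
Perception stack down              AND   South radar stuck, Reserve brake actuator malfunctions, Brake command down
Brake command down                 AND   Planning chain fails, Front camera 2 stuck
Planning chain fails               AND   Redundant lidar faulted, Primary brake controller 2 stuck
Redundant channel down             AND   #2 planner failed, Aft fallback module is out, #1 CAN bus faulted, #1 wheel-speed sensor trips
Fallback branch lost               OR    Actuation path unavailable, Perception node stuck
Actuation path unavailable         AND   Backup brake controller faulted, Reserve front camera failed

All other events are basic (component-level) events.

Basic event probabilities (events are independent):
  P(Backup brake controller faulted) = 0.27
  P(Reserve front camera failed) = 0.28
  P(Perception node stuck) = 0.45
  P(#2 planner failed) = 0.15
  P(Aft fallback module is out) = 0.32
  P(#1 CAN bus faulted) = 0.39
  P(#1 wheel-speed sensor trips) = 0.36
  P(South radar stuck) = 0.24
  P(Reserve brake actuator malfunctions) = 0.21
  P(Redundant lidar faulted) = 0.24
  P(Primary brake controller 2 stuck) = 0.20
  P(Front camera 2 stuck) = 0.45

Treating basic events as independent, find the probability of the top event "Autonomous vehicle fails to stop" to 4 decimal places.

0.4956

P(Actuation path unavailable) [AND] = 0.27 × 0.28 = 0.075600
P(Fallback branch lost) [OR] = 1 − (1−0.075600) × (1−0.45) = 0.491580
P(Redundant channel down) [AND] = 0.15 × 0.32 × 0.39 × 0.36 = 0.006739
P(Planning chain fails) [AND] = 0.24 × 0.20 = 0.048000
P(Brake command down) [AND] = 0.048000 × 0.45 = 0.021600
P(Perception stack down) [AND] = 0.24 × 0.21 × 0.021600 = 0.001089
P(Autonomous vehicle fails to stop) [OR] = 1 − (1−0.491580) × (1−0.006739) × (1−0.001089) = 0.495556
Rounded to 4 decimal places: P(Autonomous vehicle fails to stop) ≈ 0.4956.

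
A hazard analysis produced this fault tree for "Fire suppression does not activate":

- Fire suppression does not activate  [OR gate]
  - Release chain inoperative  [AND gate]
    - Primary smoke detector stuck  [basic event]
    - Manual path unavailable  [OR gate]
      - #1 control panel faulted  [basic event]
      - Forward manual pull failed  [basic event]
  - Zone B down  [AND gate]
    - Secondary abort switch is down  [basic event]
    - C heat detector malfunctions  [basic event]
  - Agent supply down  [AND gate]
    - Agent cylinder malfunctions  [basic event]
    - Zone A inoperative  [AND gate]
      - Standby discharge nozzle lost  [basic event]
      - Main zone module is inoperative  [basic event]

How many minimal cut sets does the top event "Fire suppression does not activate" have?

4

Manual path unavailable [OR]: union of children's cut sets → 2 cut set(s).
Release chain inoperative [AND]: one cut set from each child combined → 1 × 2 = 2 cut set(s).
Zone B down [AND]: one cut set from each child combined → 1 × 1 = 1 cut set(s).
Zone A inoperative [AND]: one cut set from each child combined → 1 × 1 = 1 cut set(s).
Agent supply down [AND]: one cut set from each child combined → 1 × 1 = 1 cut set(s).
Fire suppression does not activate [OR]: union of children's cut sets → 4 cut set(s).
Minimal cut sets: {#1 control panel faulted, Primary smoke detector stuck}; {Forward manual pull failed, Primary smoke detector stuck}; {C heat detector malfunctions, Secondary abort switch is down}; {Agent cylinder malfunctions, Main zone module is inoperative, Standby discharge nozzle lost}.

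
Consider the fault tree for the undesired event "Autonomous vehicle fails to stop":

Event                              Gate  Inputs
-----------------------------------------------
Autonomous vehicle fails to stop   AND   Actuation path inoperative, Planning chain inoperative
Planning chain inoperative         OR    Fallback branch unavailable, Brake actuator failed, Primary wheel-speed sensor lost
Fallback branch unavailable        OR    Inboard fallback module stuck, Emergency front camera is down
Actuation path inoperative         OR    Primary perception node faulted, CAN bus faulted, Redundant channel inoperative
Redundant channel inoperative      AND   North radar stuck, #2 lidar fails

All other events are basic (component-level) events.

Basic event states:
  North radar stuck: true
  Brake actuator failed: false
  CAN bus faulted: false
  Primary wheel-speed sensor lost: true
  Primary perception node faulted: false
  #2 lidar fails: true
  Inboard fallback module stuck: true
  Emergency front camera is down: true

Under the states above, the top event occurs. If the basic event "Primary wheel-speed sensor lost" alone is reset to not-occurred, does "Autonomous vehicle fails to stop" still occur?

Counterfactual: set "Primary wheel-speed sensor lost" to not occurred.
Redundant channel inoperative [AND]: North radar stuck=occurs, #2 lidar fails=occurs → all inputs occur → occurs.
Actuation path inoperative [OR]: Primary perception node faulted=not, CAN bus faulted=not, Redundant channel inoperative=occurs → at least one input occurs → occurs.
Fallback branch unavailable [OR]: Inboard fallback module stuck=occurs, Emergency front camera is down=occurs → at least one input occurs → occurs.
Planning chain inoperative [OR]: Fallback branch unavailable=occurs, Brake actuator failed=not, Primary wheel-speed sensor lost=not → at least one input occurs → occurs.
Autonomous vehicle fails to stop [AND]: Actuation path inoperative=occurs, Planning chain inoperative=occurs → all inputs occur → occurs.

Yes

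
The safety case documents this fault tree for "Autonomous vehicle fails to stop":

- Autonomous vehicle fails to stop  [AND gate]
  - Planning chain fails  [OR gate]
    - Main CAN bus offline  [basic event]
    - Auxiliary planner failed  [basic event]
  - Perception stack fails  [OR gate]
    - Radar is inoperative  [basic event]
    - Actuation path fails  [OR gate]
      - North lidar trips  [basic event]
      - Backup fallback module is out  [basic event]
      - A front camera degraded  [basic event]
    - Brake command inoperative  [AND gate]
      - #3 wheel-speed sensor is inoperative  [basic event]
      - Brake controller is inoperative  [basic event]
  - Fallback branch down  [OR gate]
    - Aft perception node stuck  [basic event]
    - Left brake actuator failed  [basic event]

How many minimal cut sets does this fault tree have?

Planning chain fails [OR]: union of children's cut sets → 2 cut set(s).
Actuation path fails [OR]: union of children's cut sets → 3 cut set(s).
Brake command inoperative [AND]: one cut set from each child combined → 1 × 1 = 1 cut set(s).
Perception stack fails [OR]: union of children's cut sets → 5 cut set(s).
Fallback branch down [OR]: union of children's cut sets → 2 cut set(s).
Autonomous vehicle fails to stop [AND]: one cut set from each child combined → 2 × 5 × 2 = 20 cut set(s).

20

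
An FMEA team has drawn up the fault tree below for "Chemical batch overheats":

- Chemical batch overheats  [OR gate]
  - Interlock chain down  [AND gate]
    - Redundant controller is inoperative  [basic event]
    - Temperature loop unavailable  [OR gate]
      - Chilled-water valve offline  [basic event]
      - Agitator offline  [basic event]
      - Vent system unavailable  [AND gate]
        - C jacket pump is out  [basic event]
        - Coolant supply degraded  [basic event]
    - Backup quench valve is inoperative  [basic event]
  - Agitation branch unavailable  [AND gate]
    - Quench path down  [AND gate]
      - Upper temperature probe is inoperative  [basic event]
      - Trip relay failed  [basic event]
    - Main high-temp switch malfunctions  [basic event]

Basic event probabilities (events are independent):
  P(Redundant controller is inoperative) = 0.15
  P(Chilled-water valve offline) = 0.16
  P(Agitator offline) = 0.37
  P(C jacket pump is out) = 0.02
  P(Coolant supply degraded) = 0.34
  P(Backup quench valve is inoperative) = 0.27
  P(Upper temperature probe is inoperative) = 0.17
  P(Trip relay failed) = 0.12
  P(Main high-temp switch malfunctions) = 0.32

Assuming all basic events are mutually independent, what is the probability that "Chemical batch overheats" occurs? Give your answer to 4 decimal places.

P(Vent system unavailable) [AND] = 0.02 × 0.34 = 0.006800
P(Temperature loop unavailable) [OR] = 1 − (1−0.16) × (1−0.37) × (1−0.006800) = 0.474399
P(Interlock chain down) [AND] = 0.15 × 0.474399 × 0.27 = 0.019213
P(Quench path down) [AND] = 0.17 × 0.12 = 0.020400
P(Agitation branch unavailable) [AND] = 0.020400 × 0.32 = 0.006528
P(Chemical batch overheats) [OR] = 1 − (1−0.019213) × (1−0.006528) = 0.025616
Rounded to 4 decimal places: P(Chemical batch overheats) ≈ 0.0256.

0.0256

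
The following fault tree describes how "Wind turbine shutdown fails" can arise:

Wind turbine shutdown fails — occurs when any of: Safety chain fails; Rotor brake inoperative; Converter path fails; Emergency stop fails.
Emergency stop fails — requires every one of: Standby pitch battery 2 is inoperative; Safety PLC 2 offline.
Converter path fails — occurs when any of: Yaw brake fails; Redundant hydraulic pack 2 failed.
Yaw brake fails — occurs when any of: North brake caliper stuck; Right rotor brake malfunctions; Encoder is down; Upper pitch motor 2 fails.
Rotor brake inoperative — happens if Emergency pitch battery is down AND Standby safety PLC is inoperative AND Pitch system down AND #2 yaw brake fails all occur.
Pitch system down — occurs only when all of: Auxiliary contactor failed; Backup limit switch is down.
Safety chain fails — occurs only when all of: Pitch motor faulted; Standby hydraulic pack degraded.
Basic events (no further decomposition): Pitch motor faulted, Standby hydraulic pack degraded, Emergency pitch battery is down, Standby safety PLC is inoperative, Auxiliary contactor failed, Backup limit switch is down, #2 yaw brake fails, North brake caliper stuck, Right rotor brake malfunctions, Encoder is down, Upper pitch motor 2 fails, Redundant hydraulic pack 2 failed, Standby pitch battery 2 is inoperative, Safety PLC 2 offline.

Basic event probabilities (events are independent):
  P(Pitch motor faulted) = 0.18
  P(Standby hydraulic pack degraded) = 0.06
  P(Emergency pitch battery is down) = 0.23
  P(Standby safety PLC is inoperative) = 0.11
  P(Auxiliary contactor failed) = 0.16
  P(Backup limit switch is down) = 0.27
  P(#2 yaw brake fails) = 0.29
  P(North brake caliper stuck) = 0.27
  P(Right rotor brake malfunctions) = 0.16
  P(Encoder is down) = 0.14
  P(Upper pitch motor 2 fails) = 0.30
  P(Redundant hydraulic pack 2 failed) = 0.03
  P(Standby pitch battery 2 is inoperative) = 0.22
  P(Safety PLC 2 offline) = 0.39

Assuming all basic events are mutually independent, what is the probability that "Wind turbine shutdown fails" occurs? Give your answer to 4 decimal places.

0.6763

P(Safety chain fails) [AND] = 0.18 × 0.06 = 0.010800
P(Pitch system down) [AND] = 0.16 × 0.27 = 0.043200
P(Rotor brake inoperative) [AND] = 0.23 × 0.11 × 0.043200 × 0.29 = 0.000317
P(Yaw brake fails) [OR] = 1 − (1−0.27) × (1−0.16) × (1−0.14) × (1−0.30) = 0.630854
P(Converter path fails) [OR] = 1 − (1−0.630854) × (1−0.03) = 0.641928
P(Emergency stop fails) [AND] = 0.22 × 0.39 = 0.085800
P(Wind turbine shutdown fails) [OR] = 1 − (1−0.010800) × (1−0.000317) × (1−0.641928) × (1−0.085800) = 0.676289
Rounded to 4 decimal places: P(Wind turbine shutdown fails) ≈ 0.6763.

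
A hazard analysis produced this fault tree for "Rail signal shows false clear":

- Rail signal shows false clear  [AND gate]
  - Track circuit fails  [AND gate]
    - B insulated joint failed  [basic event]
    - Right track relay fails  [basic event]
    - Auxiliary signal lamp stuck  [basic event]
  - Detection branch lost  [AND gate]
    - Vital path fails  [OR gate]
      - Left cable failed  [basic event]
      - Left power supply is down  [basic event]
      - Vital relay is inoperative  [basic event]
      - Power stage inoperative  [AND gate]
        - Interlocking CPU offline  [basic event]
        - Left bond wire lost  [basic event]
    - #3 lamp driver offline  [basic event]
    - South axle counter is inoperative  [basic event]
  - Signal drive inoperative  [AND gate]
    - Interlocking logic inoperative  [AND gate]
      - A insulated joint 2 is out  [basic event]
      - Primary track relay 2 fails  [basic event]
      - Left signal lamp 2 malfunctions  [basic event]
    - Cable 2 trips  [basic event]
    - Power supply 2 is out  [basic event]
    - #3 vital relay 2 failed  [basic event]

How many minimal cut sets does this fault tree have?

4

Track circuit fails [AND]: one cut set from each child combined → 1 × 1 × 1 = 1 cut set(s).
Power stage inoperative [AND]: one cut set from each child combined → 1 × 1 = 1 cut set(s).
Vital path fails [OR]: union of children's cut sets → 4 cut set(s).
Detection branch lost [AND]: one cut set from each child combined → 4 × 1 × 1 = 4 cut set(s).
Interlocking logic inoperative [AND]: one cut set from each child combined → 1 × 1 × 1 = 1 cut set(s).
Signal drive inoperative [AND]: one cut set from each child combined → 1 × 1 × 1 × 1 = 1 cut set(s).
Rail signal shows false clear [AND]: one cut set from each child combined → 1 × 4 × 1 = 4 cut set(s).
Minimal cut sets: {#3 lamp driver offline, #3 vital relay 2 failed, A insulated joint 2 is out, Auxiliary signal lamp stuck, B insulated joint failed, Cable 2 trips, Left cable failed, Left signal lamp 2 malfunctions, Power supply 2 is out, Primary track relay 2 fails, Right track relay fails, South axle counter is inoperative}; {#3 lamp driver offline, #3 vital relay 2 failed, A insulated joint 2 is out, Auxiliary signal lamp stuck, B insulated joint failed, Cable 2 trips, Left power supply is down, Left signal lamp 2 malfunctions, Power supply 2 is out, Primary track relay 2 fails, Right track relay fails, South axle counter is inoperative}; {#3 lamp driver offline, #3 vital relay 2 failed, A insulated joint 2 is out, Auxiliary signal lamp stuck, B insulated joint failed, Cable 2 trips, Left signal lamp 2 malfunctions, Power supply 2 is out, Primary track relay 2 fails, Right track relay fails, South axle counter is inoperative, Vital relay is inoperative}; {#3 lamp driver offline, #3 vital relay 2 failed, A insulated joint 2 is out, Auxiliary signal lamp stuck, B insulated joint failed, Cable 2 trips, Interlocking CPU offline, Left bond wire lost, Left signal lamp 2 malfunctions, Power supply 2 is out, Primary track relay 2 fails, Right track relay fails, South axle counter is inoperative}.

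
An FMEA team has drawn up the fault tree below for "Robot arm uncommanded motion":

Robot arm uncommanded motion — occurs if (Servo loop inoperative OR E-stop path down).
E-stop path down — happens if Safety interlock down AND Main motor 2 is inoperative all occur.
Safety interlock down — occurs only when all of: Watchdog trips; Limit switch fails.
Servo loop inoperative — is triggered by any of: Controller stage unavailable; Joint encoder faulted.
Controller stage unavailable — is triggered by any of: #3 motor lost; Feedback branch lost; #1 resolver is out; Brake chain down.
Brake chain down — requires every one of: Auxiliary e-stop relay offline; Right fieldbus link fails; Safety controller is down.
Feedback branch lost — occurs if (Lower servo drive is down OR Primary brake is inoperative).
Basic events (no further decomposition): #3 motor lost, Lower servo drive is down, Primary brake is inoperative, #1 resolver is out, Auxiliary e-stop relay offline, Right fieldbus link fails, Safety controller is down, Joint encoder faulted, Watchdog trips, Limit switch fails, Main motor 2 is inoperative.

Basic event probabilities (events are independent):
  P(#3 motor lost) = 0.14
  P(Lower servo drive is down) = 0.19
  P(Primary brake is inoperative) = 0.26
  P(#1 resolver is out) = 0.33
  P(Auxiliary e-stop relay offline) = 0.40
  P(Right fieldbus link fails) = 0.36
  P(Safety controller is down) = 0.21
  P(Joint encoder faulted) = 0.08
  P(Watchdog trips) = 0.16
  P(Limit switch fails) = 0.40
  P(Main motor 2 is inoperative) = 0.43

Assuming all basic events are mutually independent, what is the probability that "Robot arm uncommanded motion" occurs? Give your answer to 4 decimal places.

P(Feedback branch lost) [OR] = 1 − (1−0.19) × (1−0.26) = 0.400600
P(Brake chain down) [AND] = 0.40 × 0.36 × 0.21 = 0.030240
P(Controller stage unavailable) [OR] = 1 − (1−0.14) × (1−0.400600) × (1−0.33) × (1−0.030240) = 0.665070
P(Servo loop inoperative) [OR] = 1 − (1−0.665070) × (1−0.08) = 0.691864
P(Safety interlock down) [AND] = 0.16 × 0.40 = 0.064000
P(E-stop path down) [AND] = 0.064000 × 0.43 = 0.027520
P(Robot arm uncommanded motion) [OR] = 1 − (1−0.691864) × (1−0.027520) = 0.700344
Rounded to 4 decimal places: P(Robot arm uncommanded motion) ≈ 0.7003.

0.7003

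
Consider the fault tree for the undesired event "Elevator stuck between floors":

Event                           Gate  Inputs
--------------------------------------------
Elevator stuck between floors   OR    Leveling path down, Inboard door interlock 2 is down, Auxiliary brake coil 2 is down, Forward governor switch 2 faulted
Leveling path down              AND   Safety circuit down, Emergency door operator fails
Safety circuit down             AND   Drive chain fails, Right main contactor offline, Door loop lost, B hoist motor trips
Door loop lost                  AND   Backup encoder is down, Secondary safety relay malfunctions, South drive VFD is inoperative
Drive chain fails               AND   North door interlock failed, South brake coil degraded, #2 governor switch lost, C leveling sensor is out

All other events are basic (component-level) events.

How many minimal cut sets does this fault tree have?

4

Drive chain fails [AND]: one cut set from each child combined → 1 × 1 × 1 × 1 = 1 cut set(s).
Door loop lost [AND]: one cut set from each child combined → 1 × 1 × 1 = 1 cut set(s).
Safety circuit down [AND]: one cut set from each child combined → 1 × 1 × 1 × 1 = 1 cut set(s).
Leveling path down [AND]: one cut set from each child combined → 1 × 1 = 1 cut set(s).
Elevator stuck between floors [OR]: union of children's cut sets → 4 cut set(s).
Minimal cut sets: {#2 governor switch lost, B hoist motor trips, Backup encoder is down, C leveling sensor is out, Emergency door operator fails, North door interlock failed, Right main contactor offline, Secondary safety relay malfunctions, South brake coil degraded, South drive VFD is inoperative}; {Inboard door interlock 2 is down}; {Auxiliary brake coil 2 is down}; {Forward governor switch 2 faulted}.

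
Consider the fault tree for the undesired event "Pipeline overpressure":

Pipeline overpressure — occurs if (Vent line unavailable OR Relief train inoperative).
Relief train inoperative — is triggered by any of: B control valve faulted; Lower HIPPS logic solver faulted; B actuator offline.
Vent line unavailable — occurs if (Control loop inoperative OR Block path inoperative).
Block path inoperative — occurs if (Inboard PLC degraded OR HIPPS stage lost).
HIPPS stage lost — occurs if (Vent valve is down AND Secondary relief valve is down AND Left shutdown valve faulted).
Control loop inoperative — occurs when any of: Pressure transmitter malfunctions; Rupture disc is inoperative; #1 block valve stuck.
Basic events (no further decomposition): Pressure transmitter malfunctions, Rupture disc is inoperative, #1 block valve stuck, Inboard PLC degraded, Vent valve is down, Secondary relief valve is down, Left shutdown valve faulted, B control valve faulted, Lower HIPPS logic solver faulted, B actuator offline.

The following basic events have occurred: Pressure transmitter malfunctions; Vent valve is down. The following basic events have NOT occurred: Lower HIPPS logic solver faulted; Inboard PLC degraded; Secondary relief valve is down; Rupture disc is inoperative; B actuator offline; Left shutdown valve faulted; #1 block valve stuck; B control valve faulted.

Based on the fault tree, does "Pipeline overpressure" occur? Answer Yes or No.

Control loop inoperative [OR]: Pressure transmitter malfunctions=occurs, Rupture disc is inoperative=not, #1 block valve stuck=not → at least one input occurs → occurs.
HIPPS stage lost [AND]: Vent valve is down=occurs, Secondary relief valve is down=not, Left shutdown valve faulted=not → not all inputs occur → does not occur.
Block path inoperative [OR]: Inboard PLC degraded=not, HIPPS stage lost=not → no input occurs → does not occur.
Vent line unavailable [OR]: Control loop inoperative=occurs, Block path inoperative=not → at least one input occurs → occurs.
Relief train inoperative [OR]: B control valve faulted=not, Lower HIPPS logic solver faulted=not, B actuator offline=not → no input occurs → does not occur.
Pipeline overpressure [OR]: Vent line unavailable=occurs, Relief train inoperative=not → at least one input occurs → occurs.

Yes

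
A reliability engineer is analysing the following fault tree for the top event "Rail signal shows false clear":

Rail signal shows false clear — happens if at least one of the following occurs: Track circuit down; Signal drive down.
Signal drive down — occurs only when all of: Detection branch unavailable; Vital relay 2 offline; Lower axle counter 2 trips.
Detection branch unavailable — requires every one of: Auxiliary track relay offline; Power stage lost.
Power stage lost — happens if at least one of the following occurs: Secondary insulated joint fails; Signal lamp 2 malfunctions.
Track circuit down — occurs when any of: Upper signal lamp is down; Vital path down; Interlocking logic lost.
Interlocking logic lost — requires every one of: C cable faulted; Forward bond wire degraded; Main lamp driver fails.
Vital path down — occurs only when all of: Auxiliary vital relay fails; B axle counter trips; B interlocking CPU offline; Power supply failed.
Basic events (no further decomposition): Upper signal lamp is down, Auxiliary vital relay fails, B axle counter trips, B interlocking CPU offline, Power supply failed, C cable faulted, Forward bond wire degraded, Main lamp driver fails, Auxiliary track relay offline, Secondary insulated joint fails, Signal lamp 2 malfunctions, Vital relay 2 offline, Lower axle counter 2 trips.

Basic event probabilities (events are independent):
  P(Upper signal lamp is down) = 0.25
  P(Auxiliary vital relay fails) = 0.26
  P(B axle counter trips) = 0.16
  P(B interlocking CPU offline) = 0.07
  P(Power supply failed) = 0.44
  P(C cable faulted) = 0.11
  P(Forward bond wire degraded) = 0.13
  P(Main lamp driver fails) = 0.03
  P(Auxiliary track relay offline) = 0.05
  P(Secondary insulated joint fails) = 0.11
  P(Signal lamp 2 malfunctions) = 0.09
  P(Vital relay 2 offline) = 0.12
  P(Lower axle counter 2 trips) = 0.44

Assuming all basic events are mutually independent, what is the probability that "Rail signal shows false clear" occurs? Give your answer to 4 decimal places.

0.2517

P(Vital path down) [AND] = 0.26 × 0.16 × 0.07 × 0.44 = 0.001281
P(Interlocking logic lost) [AND] = 0.11 × 0.13 × 0.03 = 0.000429
P(Track circuit down) [OR] = 1 − (1−0.25) × (1−0.001281) × (1−0.000429) = 0.251282
P(Power stage lost) [OR] = 1 − (1−0.11) × (1−0.09) = 0.190100
P(Detection branch unavailable) [AND] = 0.05 × 0.190100 = 0.009505
P(Signal drive down) [AND] = 0.009505 × 0.12 × 0.44 = 0.000502
P(Rail signal shows false clear) [OR] = 1 − (1−0.251282) × (1−0.000502) = 0.251658
Rounded to 4 decimal places: P(Rail signal shows false clear) ≈ 0.2517.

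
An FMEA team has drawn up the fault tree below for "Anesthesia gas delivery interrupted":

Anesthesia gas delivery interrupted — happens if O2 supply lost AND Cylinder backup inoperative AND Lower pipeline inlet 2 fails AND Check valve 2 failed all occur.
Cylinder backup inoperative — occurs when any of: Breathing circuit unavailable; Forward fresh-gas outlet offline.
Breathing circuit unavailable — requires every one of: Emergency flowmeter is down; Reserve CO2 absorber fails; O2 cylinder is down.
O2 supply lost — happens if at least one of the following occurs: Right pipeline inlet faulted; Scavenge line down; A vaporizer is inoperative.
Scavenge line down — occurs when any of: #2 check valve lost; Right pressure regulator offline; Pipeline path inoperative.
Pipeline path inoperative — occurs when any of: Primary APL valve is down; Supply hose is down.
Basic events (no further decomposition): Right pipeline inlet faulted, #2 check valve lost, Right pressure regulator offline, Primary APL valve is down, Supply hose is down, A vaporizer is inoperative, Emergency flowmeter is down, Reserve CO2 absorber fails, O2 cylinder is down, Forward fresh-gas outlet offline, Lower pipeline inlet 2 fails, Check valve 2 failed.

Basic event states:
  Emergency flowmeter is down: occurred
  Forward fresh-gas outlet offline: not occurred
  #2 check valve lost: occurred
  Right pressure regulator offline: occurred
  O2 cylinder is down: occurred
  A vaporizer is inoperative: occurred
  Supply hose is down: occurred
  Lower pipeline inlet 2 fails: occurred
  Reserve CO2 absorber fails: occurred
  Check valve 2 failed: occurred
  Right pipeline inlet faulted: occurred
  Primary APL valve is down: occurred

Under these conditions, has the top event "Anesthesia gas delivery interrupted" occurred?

Yes

Pipeline path inoperative [OR]: Primary APL valve is down=occurs, Supply hose is down=occurs → at least one input occurs → occurs.
Scavenge line down [OR]: #2 check valve lost=occurs, Right pressure regulator offline=occurs, Pipeline path inoperative=occurs → at least one input occurs → occurs.
O2 supply lost [OR]: Right pipeline inlet faulted=occurs, Scavenge line down=occurs, A vaporizer is inoperative=occurs → at least one input occurs → occurs.
Breathing circuit unavailable [AND]: Emergency flowmeter is down=occurs, Reserve CO2 absorber fails=occurs, O2 cylinder is down=occurs → all inputs occur → occurs.
Cylinder backup inoperative [OR]: Breathing circuit unavailable=occurs, Forward fresh-gas outlet offline=not → at least one input occurs → occurs.
Anesthesia gas delivery interrupted [AND]: O2 supply lost=occurs, Cylinder backup inoperative=occurs, Lower pipeline inlet 2 fails=occurs, Check valve 2 failed=occurs → all inputs occur → occurs.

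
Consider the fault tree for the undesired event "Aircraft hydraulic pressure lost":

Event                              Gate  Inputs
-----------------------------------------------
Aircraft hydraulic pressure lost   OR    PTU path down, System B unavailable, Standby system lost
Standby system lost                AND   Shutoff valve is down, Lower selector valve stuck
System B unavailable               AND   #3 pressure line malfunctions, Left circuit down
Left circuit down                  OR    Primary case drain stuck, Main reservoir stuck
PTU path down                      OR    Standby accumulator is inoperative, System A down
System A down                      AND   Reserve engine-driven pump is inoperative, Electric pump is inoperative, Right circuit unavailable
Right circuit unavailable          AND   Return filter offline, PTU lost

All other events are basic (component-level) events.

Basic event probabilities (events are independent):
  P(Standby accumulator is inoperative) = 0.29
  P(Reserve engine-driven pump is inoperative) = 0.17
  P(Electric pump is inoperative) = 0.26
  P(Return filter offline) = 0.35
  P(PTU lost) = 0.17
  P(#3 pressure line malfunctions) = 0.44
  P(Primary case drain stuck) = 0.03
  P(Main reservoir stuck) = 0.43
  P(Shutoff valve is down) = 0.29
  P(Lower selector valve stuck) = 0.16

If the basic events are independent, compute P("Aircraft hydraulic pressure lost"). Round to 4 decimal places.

P(Right circuit unavailable) [AND] = 0.35 × 0.17 = 0.059500
P(System A down) [AND] = 0.17 × 0.26 × 0.059500 = 0.002630
P(PTU path down) [OR] = 1 − (1−0.29) × (1−0.002630) = 0.291867
P(Left circuit down) [OR] = 1 − (1−0.03) × (1−0.43) = 0.447100
P(System B unavailable) [AND] = 0.44 × 0.447100 = 0.196724
P(Standby system lost) [AND] = 0.29 × 0.16 = 0.046400
P(Aircraft hydraulic pressure lost) [OR] = 1 − (1−0.291867) × (1−0.196724) × (1−0.046400) = 0.457567
Rounded to 4 decimal places: P(Aircraft hydraulic pressure lost) ≈ 0.4576.

0.4576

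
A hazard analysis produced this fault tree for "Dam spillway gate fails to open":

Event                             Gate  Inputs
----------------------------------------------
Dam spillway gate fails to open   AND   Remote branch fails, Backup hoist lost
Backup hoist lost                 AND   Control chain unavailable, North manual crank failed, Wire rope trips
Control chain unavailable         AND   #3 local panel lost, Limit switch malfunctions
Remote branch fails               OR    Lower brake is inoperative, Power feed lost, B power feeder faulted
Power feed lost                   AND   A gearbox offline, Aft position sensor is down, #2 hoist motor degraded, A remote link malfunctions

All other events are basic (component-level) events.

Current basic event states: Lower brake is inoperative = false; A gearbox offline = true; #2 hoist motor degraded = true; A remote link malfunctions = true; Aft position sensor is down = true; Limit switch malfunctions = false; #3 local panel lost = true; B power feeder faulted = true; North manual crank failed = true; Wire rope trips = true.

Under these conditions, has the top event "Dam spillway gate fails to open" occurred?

Power feed lost [AND]: A gearbox offline=occurs, Aft position sensor is down=occurs, #2 hoist motor degraded=occurs, A remote link malfunctions=occurs → all inputs occur → occurs.
Remote branch fails [OR]: Lower brake is inoperative=not, Power feed lost=occurs, B power feeder faulted=occurs → at least one input occurs → occurs.
Control chain unavailable [AND]: #3 local panel lost=occurs, Limit switch malfunctions=not → not all inputs occur → does not occur.
Backup hoist lost [AND]: Control chain unavailable=not, North manual crank failed=occurs, Wire rope trips=occurs → not all inputs occur → does not occur.
Dam spillway gate fails to open [AND]: Remote branch fails=occurs, Backup hoist lost=not → not all inputs occur → does not occur.

No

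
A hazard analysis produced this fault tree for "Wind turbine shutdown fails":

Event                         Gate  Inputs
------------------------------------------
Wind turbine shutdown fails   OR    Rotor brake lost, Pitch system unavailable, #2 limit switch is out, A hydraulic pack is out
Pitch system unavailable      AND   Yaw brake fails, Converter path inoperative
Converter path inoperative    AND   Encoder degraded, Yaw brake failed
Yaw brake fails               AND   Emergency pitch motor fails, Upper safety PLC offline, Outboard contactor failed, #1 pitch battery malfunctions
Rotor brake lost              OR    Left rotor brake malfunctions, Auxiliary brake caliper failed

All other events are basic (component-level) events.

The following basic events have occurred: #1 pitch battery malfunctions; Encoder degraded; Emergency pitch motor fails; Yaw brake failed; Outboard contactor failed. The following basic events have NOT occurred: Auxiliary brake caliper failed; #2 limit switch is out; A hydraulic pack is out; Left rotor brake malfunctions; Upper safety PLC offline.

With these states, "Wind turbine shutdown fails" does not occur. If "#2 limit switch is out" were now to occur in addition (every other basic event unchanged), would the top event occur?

Counterfactual: set "#2 limit switch is out" to occurred.
Rotor brake lost [OR]: Left rotor brake malfunctions=not, Auxiliary brake caliper failed=not → no input occurs → does not occur.
Yaw brake fails [AND]: Emergency pitch motor fails=occurs, Upper safety PLC offline=not, Outboard contactor failed=occurs, #1 pitch battery malfunctions=occurs → not all inputs occur → does not occur.
Converter path inoperative [AND]: Encoder degraded=occurs, Yaw brake failed=occurs → all inputs occur → occurs.
Pitch system unavailable [AND]: Yaw brake fails=not, Converter path inoperative=occurs → not all inputs occur → does not occur.
Wind turbine shutdown fails [OR]: Rotor brake lost=not, Pitch system unavailable=not, #2 limit switch is out=occurs, A hydraulic pack is out=not → at least one input occurs → occurs.

Yes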